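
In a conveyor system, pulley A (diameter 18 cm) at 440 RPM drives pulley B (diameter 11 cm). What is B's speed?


Given: D1 = 18 cm, w1 = 440 RPM, D2 = 11 cm
Using D1*w1 = D2*w2
w2 = D1*w1 / D2
w2 = 18*440 / 11
w2 = 7920 / 11
w2 = 720 RPM

720 RPM


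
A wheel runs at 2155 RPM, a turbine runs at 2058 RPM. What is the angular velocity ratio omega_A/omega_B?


Given: RPM_A = 2155, RPM_B = 2058
omega = 2*pi*RPM/60, so omega_A/omega_B = RPM_A / RPM_B
omega_A/omega_B = 2155 / 2058
omega_A/omega_B = 2155/2058

2155/2058


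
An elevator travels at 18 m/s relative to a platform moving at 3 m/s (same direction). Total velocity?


Given: object velocity = 18 m/s, platform velocity = 3 m/s (same direction)
Using classical velocity addition: v_total = v_object + v_platform
v_total = 18 + 3
v_total = 21 m/s

21 m/s


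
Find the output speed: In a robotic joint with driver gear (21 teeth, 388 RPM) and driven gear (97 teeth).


Given: N1 = 21 teeth, w1 = 388 RPM, N2 = 97 teeth
Using N1*w1 = N2*w2
w2 = N1*w1 / N2
w2 = 21*388 / 97
w2 = 8148 / 97
w2 = 84 RPM

84 RPM


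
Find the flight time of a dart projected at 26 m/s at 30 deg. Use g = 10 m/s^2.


Given: v0 = 26 m/s, theta = 30 deg, g = 10 m/s^2
sin(30) = 1/2
Using T = 2*v0*sin(theta) / g
T = 2*26*1/2 / 10
T = 26 / 10
T = 13/5 s

13/5 s


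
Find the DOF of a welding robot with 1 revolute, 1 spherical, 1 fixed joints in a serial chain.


Given: serial robot with 1 revolute, 1 spherical, 1 fixed joints
DOF contribution per joint type: revolute=1, prismatic=1, spherical=3, fixed=0
DOF = 1*1 + 1*3 + 1*0
DOF = 4

4


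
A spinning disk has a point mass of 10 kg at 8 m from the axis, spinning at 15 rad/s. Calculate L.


Given: m = 10 kg, r = 8 m, omega = 15 rad/s
For a point mass: I = m*r^2
I = 10*8^2 = 10*64 = 640
L = I*omega = 640*15
L = 9600 kg*m^2/s

9600 kg*m^2/s


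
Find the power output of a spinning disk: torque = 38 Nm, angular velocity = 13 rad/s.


Given: tau = 38 Nm, omega = 13 rad/s
Using P = tau * omega
P = 38 * 13
P = 494 W

494 W


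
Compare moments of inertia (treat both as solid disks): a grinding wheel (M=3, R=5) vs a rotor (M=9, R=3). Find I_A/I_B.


Given: M1=3 kg, R1=5 m, M2=9 kg, R2=3 m
For a disk: I = (1/2)*M*R^2, so I_A/I_B = (M1*R1^2)/(M2*R2^2)
M1*R1^2 = 3*25 = 75
M2*R2^2 = 9*9 = 81
I_A/I_B = 75/81 = 25/27

25/27


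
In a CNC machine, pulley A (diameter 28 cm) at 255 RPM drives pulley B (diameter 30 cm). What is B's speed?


Given: D1 = 28 cm, w1 = 255 RPM, D2 = 30 cm
Using D1*w1 = D2*w2
w2 = D1*w1 / D2
w2 = 28*255 / 30
w2 = 7140 / 30
w2 = 238 RPM

238 RPM


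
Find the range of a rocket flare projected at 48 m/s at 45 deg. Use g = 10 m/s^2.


Given: v0 = 48 m/s, theta = 45 deg, g = 10 m/s^2
sin(2*45) = sin(90) = 1
Using R = v0^2 * sin(2*theta) / g
R = 48^2 * 1 / 10
R = 2304 / 10
R = 1152/5 m

1152/5 m


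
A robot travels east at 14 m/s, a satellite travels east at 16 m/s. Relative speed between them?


Given: v_A = 14 m/s east, v_B = 16 m/s east
Both move in the same direction; relative speed = |v_A - v_B|
|14 - 16| = |-2|
= 2 m/s

2 m/s


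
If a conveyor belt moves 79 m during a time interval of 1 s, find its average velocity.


Given: distance d = 79 m, time t = 1 s
Using v = d / t
v = 79 / 1
v = 79 m/s

79 m/s


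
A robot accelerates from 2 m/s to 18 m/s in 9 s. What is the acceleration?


Given: initial velocity v0 = 2 m/s, final velocity v = 18 m/s, time t = 9 s
Using a = (v - v0) / t
a = (18 - 2) / 9
a = 16 / 9
a = 16/9 m/s^2

16/9 m/s^2


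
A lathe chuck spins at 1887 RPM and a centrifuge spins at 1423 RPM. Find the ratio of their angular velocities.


Given: RPM_A = 1887, RPM_B = 1423
omega = 2*pi*RPM/60, so omega_A/omega_B = RPM_A / RPM_B
omega_A/omega_B = 1887 / 1423
omega_A/omega_B = 1887/1423

1887/1423


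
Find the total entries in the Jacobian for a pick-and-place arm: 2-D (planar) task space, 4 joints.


Given: task space dimension = 2, joints = 4
Jacobian is a 2 x 4 matrix
Total entries = rows * columns
Total = 2 * 4
Total = 8

8


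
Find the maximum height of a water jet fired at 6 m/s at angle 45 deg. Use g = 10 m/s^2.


Given: v0 = 6 m/s, theta = 45 deg, g = 10 m/s^2
sin^2(45) = 1/2
Using H = v0^2 * sin^2(theta) / (2*g)
H = 6^2 * 1/2 / (2*10)
H = 36 * 1/2 / 20
H = 18 / 20
H = 9/10 m

9/10 m


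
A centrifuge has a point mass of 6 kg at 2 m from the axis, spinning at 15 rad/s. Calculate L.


Given: m = 6 kg, r = 2 m, omega = 15 rad/s
For a point mass: I = m*r^2
I = 6*2^2 = 6*4 = 24
L = I*omega = 24*15
L = 360 kg*m^2/s

360 kg*m^2/s


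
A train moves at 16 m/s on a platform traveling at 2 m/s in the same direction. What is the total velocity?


Given: object velocity = 16 m/s, platform velocity = 2 m/s (same direction)
Using classical velocity addition: v_total = v_object + v_platform
v_total = 16 + 2
v_total = 18 m/s

18 m/s


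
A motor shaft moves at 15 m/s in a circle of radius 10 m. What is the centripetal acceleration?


Given: v = 15 m/s, r = 10 m
Using a_c = v^2 / r
a_c = 15^2 / 10
a_c = 225 / 10
a_c = 45/2 m/s^2

45/2 m/s^2


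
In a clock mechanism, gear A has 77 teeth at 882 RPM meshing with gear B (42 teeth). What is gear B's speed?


Given: N1 = 77 teeth, w1 = 882 RPM, N2 = 42 teeth
Using N1*w1 = N2*w2
w2 = N1*w1 / N2
w2 = 77*882 / 42
w2 = 67914 / 42
w2 = 1617 RPM

1617 RPM


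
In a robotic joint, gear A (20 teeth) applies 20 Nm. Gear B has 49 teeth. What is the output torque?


Given: N1 = 20, N2 = 49, T1 = 20 Nm
Using T2/T1 = N2/N1
T2 = T1 * N2 / N1
T2 = 20 * 49 / 20
T2 = 980 / 20
T2 = 49 Nm

49 Nm


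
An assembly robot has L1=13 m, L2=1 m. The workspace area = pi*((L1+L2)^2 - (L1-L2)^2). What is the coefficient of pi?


Given: L1 = 13, L2 = 1
(L1+L2)^2 = (14)^2 = 196
(L1-L2)^2 = (12)^2 = 144
Difference = 196 - 144 = 52
This equals 4*L1*L2 = 4*13*1 = 52
Workspace area = 52*pi

52


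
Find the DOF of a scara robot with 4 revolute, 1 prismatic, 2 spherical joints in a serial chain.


Given: serial robot with 4 revolute, 1 prismatic, 2 spherical joints
DOF contribution per joint type: revolute=1, prismatic=1, spherical=3, fixed=0
DOF = 4*1 + 1*1 + 2*3
DOF = 11

11


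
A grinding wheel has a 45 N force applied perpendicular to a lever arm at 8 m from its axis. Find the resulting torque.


Given: F = 45 N, r = 8 m, angle = 90 deg (perpendicular)
Using tau = F * r * sin(90)
sin(90) = 1
tau = 45 * 8 * 1
tau = 360 Nm

360 Nm


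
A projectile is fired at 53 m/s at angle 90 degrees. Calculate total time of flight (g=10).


Given: v0 = 53 m/s, theta = 90 deg, g = 10 m/s^2
sin(90) = 1
Using T = 2*v0*sin(theta) / g
T = 2*53*1 / 10
T = 106 / 10
T = 53/5 s

53/5 s


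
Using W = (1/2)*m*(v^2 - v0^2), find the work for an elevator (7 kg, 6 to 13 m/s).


Given: m = 7 kg, v0 = 6 m/s, v = 13 m/s
Using W = (1/2)*m*(v^2 - v0^2)
v^2 = 13^2 = 169
v0^2 = 6^2 = 36
v^2 - v0^2 = 169 - 36 = 133
W = (1/2)*7*133 = 931/2 J

931/2 J


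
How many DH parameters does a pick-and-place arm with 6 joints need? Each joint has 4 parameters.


Given: 6 joints, 4 DH parameters per joint (d, theta, a, alpha)
Total DH parameters = number_of_joints * 4
Total = 6 * 4
Total = 24

24


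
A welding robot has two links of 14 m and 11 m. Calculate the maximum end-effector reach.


Given: L1 = 14 m, L2 = 11 m
For a 2-link planar arm, max reach = L1 + L2 (fully extended)
Max reach = 14 + 11
Max reach = 25 m

25 m


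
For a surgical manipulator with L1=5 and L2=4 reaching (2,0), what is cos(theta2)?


Given: L1 = 5, L2 = 4, target (x, y) = (2, 0)
Using cos(theta2) = (x^2 + y^2 - L1^2 - L2^2) / (2*L1*L2)
x^2 + y^2 = 2^2 + 0 = 4
L1^2 + L2^2 = 25 + 16 = 41
Numerator = 4 - 41 = -37
Denominator = 2*5*4 = 40
cos(theta2) = -37/40 = -37/40

-37/40


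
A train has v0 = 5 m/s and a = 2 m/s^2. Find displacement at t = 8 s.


Given: v0 = 5 m/s, a = 2 m/s^2, t = 8 s
Using s = v0*t + (1/2)*a*t^2
s = 5*8 + (1/2)*2*8^2
s = 40 + (1/2)*128
s = 40 + 64
s = 104

104 m


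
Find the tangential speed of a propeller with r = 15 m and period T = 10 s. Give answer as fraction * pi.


Given: radius r = 15 m, period T = 10 s
Using v = 2*pi*r / T
v = 2*pi*15 / 10
v = 30*pi / 10
v = 3*pi m/s

3*pi m/s


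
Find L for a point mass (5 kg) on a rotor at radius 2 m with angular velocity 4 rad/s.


Given: m = 5 kg, r = 2 m, omega = 4 rad/s
For a point mass: I = m*r^2
I = 5*2^2 = 5*4 = 20
L = I*omega = 20*4
L = 80 kg*m^2/s

80 kg*m^2/s


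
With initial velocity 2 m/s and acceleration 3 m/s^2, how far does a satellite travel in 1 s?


Given: v0 = 2 m/s, a = 3 m/s^2, t = 1 s
Using s = v0*t + (1/2)*a*t^2
s = 2*1 + (1/2)*3*1^2
s = 2 + (1/2)*3
s = 2 + 3/2
s = 7/2

7/2 m


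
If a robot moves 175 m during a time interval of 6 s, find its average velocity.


Given: distance d = 175 m, time t = 6 s
Using v = d / t
v = 175 / 6
v = 175/6 m/s

175/6 m/s


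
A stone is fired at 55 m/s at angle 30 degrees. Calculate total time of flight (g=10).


Given: v0 = 55 m/s, theta = 30 deg, g = 10 m/s^2
sin(30) = 1/2
Using T = 2*v0*sin(theta) / g
T = 2*55*1/2 / 10
T = 55 / 10
T = 11/2 s

11/2 s


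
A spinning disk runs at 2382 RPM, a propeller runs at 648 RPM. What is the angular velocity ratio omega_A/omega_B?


Given: RPM_A = 2382, RPM_B = 648
omega = 2*pi*RPM/60, so omega_A/omega_B = RPM_A / RPM_B
omega_A/omega_B = 2382 / 648
omega_A/omega_B = 397/108

397/108


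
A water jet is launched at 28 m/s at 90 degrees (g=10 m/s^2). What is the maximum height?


Given: v0 = 28 m/s, theta = 90 deg, g = 10 m/s^2
sin^2(90) = 1
Using H = v0^2 * sin^2(theta) / (2*g)
H = 28^2 * 1 / (2*10)
H = 784 * 1 / 20
H = 784 / 20
H = 196/5 m

196/5 m


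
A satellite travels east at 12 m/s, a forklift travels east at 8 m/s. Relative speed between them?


Given: v_A = 12 m/s east, v_B = 8 m/s east
Both move in the same direction; relative speed = |v_A - v_B|
|12 - 8| = |4|
= 4 m/s

4 m/s


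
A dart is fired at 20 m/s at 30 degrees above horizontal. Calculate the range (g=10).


Given: v0 = 20 m/s, theta = 30 deg, g = 10 m/s^2
sin(2*30) = sin(60) = sqrt(3)/2
Using R = v0^2 * sin(2*theta) / g
R = 20^2 * (sqrt(3)/2) / 10
R = 400 * sqrt(3) / 20
R = 20*sqrt(3) m

20*sqrt(3) m


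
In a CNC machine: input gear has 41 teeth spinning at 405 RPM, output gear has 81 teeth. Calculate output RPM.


Given: N1 = 41 teeth, w1 = 405 RPM, N2 = 81 teeth
Using N1*w1 = N2*w2
w2 = N1*w1 / N2
w2 = 41*405 / 81
w2 = 16605 / 81
w2 = 205 RPM

205 RPM


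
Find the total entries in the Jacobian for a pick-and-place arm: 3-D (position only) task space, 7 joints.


Given: task space dimension = 3, joints = 7
Jacobian is a 3 x 7 matrix
Total entries = rows * columns
Total = 3 * 7
Total = 21

21


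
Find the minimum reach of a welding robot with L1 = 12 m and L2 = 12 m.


Given: L1 = 12 m, L2 = 12 m
For a 2-link planar arm, min reach = |L1 - L2| (second link folded back)
Min reach = |12 - 12|
Min reach = 0 m

0 m


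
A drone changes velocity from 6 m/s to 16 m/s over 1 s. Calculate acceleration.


Given: initial velocity v0 = 6 m/s, final velocity v = 16 m/s, time t = 1 s
Using a = (v - v0) / t
a = (16 - 6) / 1
a = 10 / 1
a = 10 m/s^2

10 m/s^2


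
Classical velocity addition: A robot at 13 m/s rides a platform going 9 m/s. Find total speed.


Given: object velocity = 13 m/s, platform velocity = 9 m/s (same direction)
Using classical velocity addition: v_total = v_object + v_platform
v_total = 13 + 9
v_total = 22 m/s

22 m/s


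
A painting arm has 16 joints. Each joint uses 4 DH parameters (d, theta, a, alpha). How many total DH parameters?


Given: 16 joints, 4 DH parameters per joint (d, theta, a, alpha)
Total DH parameters = number_of_joints * 4
Total = 16 * 4
Total = 64

64


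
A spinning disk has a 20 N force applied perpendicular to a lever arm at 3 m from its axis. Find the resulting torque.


Given: F = 20 N, r = 3 m, angle = 90 deg (perpendicular)
Using tau = F * r * sin(90)
sin(90) = 1
tau = 20 * 3 * 1
tau = 60 Nm

60 Nm


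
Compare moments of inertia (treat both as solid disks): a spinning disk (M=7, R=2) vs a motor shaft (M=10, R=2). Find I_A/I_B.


Given: M1=7 kg, R1=2 m, M2=10 kg, R2=2 m
For a disk: I = (1/2)*M*R^2, so I_A/I_B = (M1*R1^2)/(M2*R2^2)
M1*R1^2 = 7*4 = 28
M2*R2^2 = 10*4 = 40
I_A/I_B = 28/40 = 7/10

7/10


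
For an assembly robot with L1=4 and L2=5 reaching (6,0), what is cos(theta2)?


Given: L1 = 4, L2 = 5, target (x, y) = (6, 0)
Using cos(theta2) = (x^2 + y^2 - L1^2 - L2^2) / (2*L1*L2)
x^2 + y^2 = 6^2 + 0 = 36
L1^2 + L2^2 = 16 + 25 = 41
Numerator = 36 - 41 = -5
Denominator = 2*4*5 = 40
cos(theta2) = -5/40 = -1/8

-1/8


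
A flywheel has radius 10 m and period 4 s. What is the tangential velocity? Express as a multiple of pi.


Given: radius r = 10 m, period T = 4 s
Using v = 2*pi*r / T
v = 2*pi*10 / 4
v = 20*pi / 4
v = 5*pi m/s

5*pi m/s


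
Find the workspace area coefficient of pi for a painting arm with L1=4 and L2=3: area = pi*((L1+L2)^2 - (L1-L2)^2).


Given: L1 = 4, L2 = 3
(L1+L2)^2 = (7)^2 = 49
(L1-L2)^2 = (1)^2 = 1
Difference = 49 - 1 = 48
This equals 4*L1*L2 = 4*4*3 = 48
Workspace area = 48*pi

48


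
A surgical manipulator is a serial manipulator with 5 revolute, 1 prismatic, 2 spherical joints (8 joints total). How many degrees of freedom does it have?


Given: serial robot with 5 revolute, 1 prismatic, 2 spherical joints
DOF contribution per joint type: revolute=1, prismatic=1, spherical=3, fixed=0
DOF = 5*1 + 1*1 + 2*3
DOF = 12

12


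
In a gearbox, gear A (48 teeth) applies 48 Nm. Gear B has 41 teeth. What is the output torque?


Given: N1 = 48, N2 = 41, T1 = 48 Nm
Using T2/T1 = N2/N1
T2 = T1 * N2 / N1
T2 = 48 * 41 / 48
T2 = 1968 / 48
T2 = 41 Nm

41 Nm


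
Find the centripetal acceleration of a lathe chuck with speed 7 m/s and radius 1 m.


Given: v = 7 m/s, r = 1 m
Using a_c = v^2 / r
a_c = 7^2 / 1
a_c = 49 / 1
a_c = 49 m/s^2

49 m/s^2


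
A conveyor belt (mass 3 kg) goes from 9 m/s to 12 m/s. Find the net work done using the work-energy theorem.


Given: m = 3 kg, v0 = 9 m/s, v = 12 m/s
Using W = (1/2)*m*(v^2 - v0^2)
v^2 = 12^2 = 144
v0^2 = 9^2 = 81
v^2 - v0^2 = 144 - 81 = 63
W = (1/2)*3*63 = 189/2 J

189/2 J


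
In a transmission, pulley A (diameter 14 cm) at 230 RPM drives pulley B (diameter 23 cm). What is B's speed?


Given: D1 = 14 cm, w1 = 230 RPM, D2 = 23 cm
Using D1*w1 = D2*w2
w2 = D1*w1 / D2
w2 = 14*230 / 23
w2 = 3220 / 23
w2 = 140 RPM

140 RPM


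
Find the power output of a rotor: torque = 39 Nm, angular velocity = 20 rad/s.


Given: tau = 39 Nm, omega = 20 rad/s
Using P = tau * omega
P = 39 * 20
P = 780 W

780 W


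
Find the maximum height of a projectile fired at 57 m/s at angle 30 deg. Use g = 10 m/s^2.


Given: v0 = 57 m/s, theta = 30 deg, g = 10 m/s^2
sin^2(30) = 1/4
Using H = v0^2 * sin^2(theta) / (2*g)
H = 57^2 * 1/4 / (2*10)
H = 3249 * 1/4 / 20
H = 3249/4 / 20
H = 3249/80 m

3249/80 m


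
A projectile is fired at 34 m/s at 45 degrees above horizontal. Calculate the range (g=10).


Given: v0 = 34 m/s, theta = 45 deg, g = 10 m/s^2
sin(2*45) = sin(90) = 1
Using R = v0^2 * sin(2*theta) / g
R = 34^2 * 1 / 10
R = 1156 / 10
R = 578/5 m

578/5 m


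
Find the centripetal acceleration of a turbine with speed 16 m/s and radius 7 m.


Given: v = 16 m/s, r = 7 m
Using a_c = v^2 / r
a_c = 16^2 / 7
a_c = 256 / 7
a_c = 256/7 m/s^2

256/7 m/s^2


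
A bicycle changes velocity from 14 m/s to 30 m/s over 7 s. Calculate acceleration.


Given: initial velocity v0 = 14 m/s, final velocity v = 30 m/s, time t = 7 s
Using a = (v - v0) / t
a = (30 - 14) / 7
a = 16 / 7
a = 16/7 m/s^2

16/7 m/s^2


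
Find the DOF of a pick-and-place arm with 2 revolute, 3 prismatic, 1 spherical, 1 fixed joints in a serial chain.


Given: serial robot with 2 revolute, 3 prismatic, 1 spherical, 1 fixed joints
DOF contribution per joint type: revolute=1, prismatic=1, spherical=3, fixed=0
DOF = 2*1 + 3*1 + 1*3 + 1*0
DOF = 8

8


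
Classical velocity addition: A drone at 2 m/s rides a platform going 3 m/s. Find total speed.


Given: object velocity = 2 m/s, platform velocity = 3 m/s (same direction)
Using classical velocity addition: v_total = v_object + v_platform
v_total = 2 + 3
v_total = 5 m/s

5 m/s


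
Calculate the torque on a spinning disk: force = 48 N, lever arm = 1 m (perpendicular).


Given: F = 48 N, r = 1 m, angle = 90 deg (perpendicular)
Using tau = F * r * sin(90)
sin(90) = 1
tau = 48 * 1 * 1
tau = 48 Nm

48 Nm


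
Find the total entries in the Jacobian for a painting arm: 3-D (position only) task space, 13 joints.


Given: task space dimension = 3, joints = 13
Jacobian is a 3 x 13 matrix
Total entries = rows * columns
Total = 3 * 13
Total = 39

39


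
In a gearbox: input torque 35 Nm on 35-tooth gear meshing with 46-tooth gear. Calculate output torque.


Given: N1 = 35, N2 = 46, T1 = 35 Nm
Using T2/T1 = N2/N1
T2 = T1 * N2 / N1
T2 = 35 * 46 / 35
T2 = 1610 / 35
T2 = 46 Nm

46 Nm


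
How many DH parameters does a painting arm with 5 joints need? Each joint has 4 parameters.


Given: 5 joints, 4 DH parameters per joint (d, theta, a, alpha)
Total DH parameters = number_of_joints * 4
Total = 5 * 4
Total = 20

20


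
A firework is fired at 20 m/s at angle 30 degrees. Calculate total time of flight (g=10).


Given: v0 = 20 m/s, theta = 30 deg, g = 10 m/s^2
sin(30) = 1/2
Using T = 2*v0*sin(theta) / g
T = 2*20*1/2 / 10
T = 20 / 10
T = 2 s

2 s


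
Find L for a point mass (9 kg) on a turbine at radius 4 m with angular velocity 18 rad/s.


Given: m = 9 kg, r = 4 m, omega = 18 rad/s
For a point mass: I = m*r^2
I = 9*4^2 = 9*16 = 144
L = I*omega = 144*18
L = 2592 kg*m^2/s

2592 kg*m^2/s


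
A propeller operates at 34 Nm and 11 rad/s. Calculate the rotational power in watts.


Given: tau = 34 Nm, omega = 11 rad/s
Using P = tau * omega
P = 34 * 11
P = 374 W

374 W


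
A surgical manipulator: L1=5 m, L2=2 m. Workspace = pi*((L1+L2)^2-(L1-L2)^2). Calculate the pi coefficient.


Given: L1 = 5, L2 = 2
(L1+L2)^2 = (7)^2 = 49
(L1-L2)^2 = (3)^2 = 9
Difference = 49 - 9 = 40
This equals 4*L1*L2 = 4*5*2 = 40
Workspace area = 40*pi

40


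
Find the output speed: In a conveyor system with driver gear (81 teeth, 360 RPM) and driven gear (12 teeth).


Given: N1 = 81 teeth, w1 = 360 RPM, N2 = 12 teeth
Using N1*w1 = N2*w2
w2 = N1*w1 / N2
w2 = 81*360 / 12
w2 = 29160 / 12
w2 = 2430 RPM

2430 RPM


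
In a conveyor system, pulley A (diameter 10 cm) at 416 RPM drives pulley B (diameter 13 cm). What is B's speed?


Given: D1 = 10 cm, w1 = 416 RPM, D2 = 13 cm
Using D1*w1 = D2*w2
w2 = D1*w1 / D2
w2 = 10*416 / 13
w2 = 4160 / 13
w2 = 320 RPM

320 RPM


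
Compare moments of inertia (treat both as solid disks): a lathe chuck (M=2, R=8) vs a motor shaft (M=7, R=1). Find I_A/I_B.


Given: M1=2 kg, R1=8 m, M2=7 kg, R2=1 m
For a disk: I = (1/2)*M*R^2, so I_A/I_B = (M1*R1^2)/(M2*R2^2)
M1*R1^2 = 2*64 = 128
M2*R2^2 = 7*1 = 7
I_A/I_B = 128/7 = 128/7

128/7


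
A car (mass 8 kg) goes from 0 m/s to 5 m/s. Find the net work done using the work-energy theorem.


Given: m = 8 kg, v0 = 0 m/s, v = 5 m/s
Using W = (1/2)*m*(v^2 - v0^2)
v^2 = 5^2 = 25
v0^2 = 0^2 = 0
v^2 - v0^2 = 25 - 0 = 25
W = (1/2)*8*25 = 100 J

100 J


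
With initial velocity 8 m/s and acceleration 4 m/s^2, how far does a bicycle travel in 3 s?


Given: v0 = 8 m/s, a = 4 m/s^2, t = 3 s
Using s = v0*t + (1/2)*a*t^2
s = 8*3 + (1/2)*4*3^2
s = 24 + (1/2)*36
s = 24 + 18
s = 42

42 m


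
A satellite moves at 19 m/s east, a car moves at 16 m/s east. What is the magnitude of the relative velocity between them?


Given: v_A = 19 m/s east, v_B = 16 m/s east
Both move in the same direction; relative speed = |v_A - v_B|
|19 - 16| = |3|
= 3 m/s

3 m/s


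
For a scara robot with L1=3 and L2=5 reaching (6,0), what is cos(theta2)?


Given: L1 = 3, L2 = 5, target (x, y) = (6, 0)
Using cos(theta2) = (x^2 + y^2 - L1^2 - L2^2) / (2*L1*L2)
x^2 + y^2 = 6^2 + 0 = 36
L1^2 + L2^2 = 9 + 25 = 34
Numerator = 36 - 34 = 2
Denominator = 2*3*5 = 30
cos(theta2) = 2/30 = 1/15

1/15


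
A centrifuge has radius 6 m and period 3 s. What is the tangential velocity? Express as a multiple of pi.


Given: radius r = 6 m, period T = 3 s
Using v = 2*pi*r / T
v = 2*pi*6 / 3
v = 12*pi / 3
v = 4*pi m/s

4*pi m/s


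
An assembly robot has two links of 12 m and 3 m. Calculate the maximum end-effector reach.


Given: L1 = 12 m, L2 = 3 m
For a 2-link planar arm, max reach = L1 + L2 (fully extended)
Max reach = 12 + 3
Max reach = 15 m

15 m


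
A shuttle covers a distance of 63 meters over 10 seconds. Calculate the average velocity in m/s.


Given: distance d = 63 m, time t = 10 s
Using v = d / t
v = 63 / 10
v = 63/10 m/s

63/10 m/s


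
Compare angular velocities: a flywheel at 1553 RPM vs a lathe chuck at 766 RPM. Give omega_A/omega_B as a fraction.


Given: RPM_A = 1553, RPM_B = 766
omega = 2*pi*RPM/60, so omega_A/omega_B = RPM_A / RPM_B
omega_A/omega_B = 1553 / 766
omega_A/omega_B = 1553/766

1553/766


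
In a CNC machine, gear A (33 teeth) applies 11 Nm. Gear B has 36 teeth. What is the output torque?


Given: N1 = 33, N2 = 36, T1 = 11 Nm
Using T2/T1 = N2/N1
T2 = T1 * N2 / N1
T2 = 11 * 36 / 33
T2 = 396 / 33
T2 = 12 Nm

12 Nm


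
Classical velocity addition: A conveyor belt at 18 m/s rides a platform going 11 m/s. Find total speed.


Given: object velocity = 18 m/s, platform velocity = 11 m/s (same direction)
Using classical velocity addition: v_total = v_object + v_platform
v_total = 18 + 11
v_total = 29 m/s

29 m/s


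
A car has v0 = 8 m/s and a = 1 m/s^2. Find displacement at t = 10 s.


Given: v0 = 8 m/s, a = 1 m/s^2, t = 10 s
Using s = v0*t + (1/2)*a*t^2
s = 8*10 + (1/2)*1*10^2
s = 80 + (1/2)*100
s = 80 + 50
s = 130

130 m


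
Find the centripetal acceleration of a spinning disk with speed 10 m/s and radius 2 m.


Given: v = 10 m/s, r = 2 m
Using a_c = v^2 / r
a_c = 10^2 / 2
a_c = 100 / 2
a_c = 50 m/s^2

50 m/s^2


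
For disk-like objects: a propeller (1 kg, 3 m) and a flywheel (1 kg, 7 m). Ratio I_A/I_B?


Given: M1=1 kg, R1=3 m, M2=1 kg, R2=7 m
For a disk: I = (1/2)*M*R^2, so I_A/I_B = (M1*R1^2)/(M2*R2^2)
M1*R1^2 = 1*9 = 9
M2*R2^2 = 1*49 = 49
I_A/I_B = 9/49 = 9/49

9/49


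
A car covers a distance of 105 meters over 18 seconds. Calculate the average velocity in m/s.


Given: distance d = 105 m, time t = 18 s
Using v = d / t
v = 105 / 18
v = 35/6 m/s

35/6 m/s


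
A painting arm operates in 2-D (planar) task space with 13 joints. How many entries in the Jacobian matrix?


Given: task space dimension = 2, joints = 13
Jacobian is a 2 x 13 matrix
Total entries = rows * columns
Total = 2 * 13
Total = 26

26


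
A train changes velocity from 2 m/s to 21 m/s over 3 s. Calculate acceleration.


Given: initial velocity v0 = 2 m/s, final velocity v = 21 m/s, time t = 3 s
Using a = (v - v0) / t
a = (21 - 2) / 3
a = 19 / 3
a = 19/3 m/s^2

19/3 m/s^2


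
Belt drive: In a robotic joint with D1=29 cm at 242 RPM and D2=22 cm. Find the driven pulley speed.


Given: D1 = 29 cm, w1 = 242 RPM, D2 = 22 cm
Using D1*w1 = D2*w2
w2 = D1*w1 / D2
w2 = 29*242 / 22
w2 = 7018 / 22
w2 = 319 RPM

319 RPM


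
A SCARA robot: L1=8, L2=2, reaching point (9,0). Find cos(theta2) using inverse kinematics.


Given: L1 = 8, L2 = 2, target (x, y) = (9, 0)
Using cos(theta2) = (x^2 + y^2 - L1^2 - L2^2) / (2*L1*L2)
x^2 + y^2 = 9^2 + 0 = 81
L1^2 + L2^2 = 64 + 4 = 68
Numerator = 81 - 68 = 13
Denominator = 2*8*2 = 32
cos(theta2) = 13/32 = 13/32

13/32


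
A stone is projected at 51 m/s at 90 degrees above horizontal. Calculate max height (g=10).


Given: v0 = 51 m/s, theta = 90 deg, g = 10 m/s^2
sin^2(90) = 1
Using H = v0^2 * sin^2(theta) / (2*g)
H = 51^2 * 1 / (2*10)
H = 2601 * 1 / 20
H = 2601 / 20
H = 2601/20 m

2601/20 m


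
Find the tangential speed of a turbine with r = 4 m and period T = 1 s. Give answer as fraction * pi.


Given: radius r = 4 m, period T = 1 s
Using v = 2*pi*r / T
v = 2*pi*4 / 1
v = 8*pi / 1
v = 8*pi m/s

8*pi m/s


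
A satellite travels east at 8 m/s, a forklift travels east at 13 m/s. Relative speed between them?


Given: v_A = 8 m/s east, v_B = 13 m/s east
Both move in the same direction; relative speed = |v_A - v_B|
|8 - 13| = |-5|
= 5 m/s

5 m/s


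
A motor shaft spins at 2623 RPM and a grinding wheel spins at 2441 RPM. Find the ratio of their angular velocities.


Given: RPM_A = 2623, RPM_B = 2441
omega = 2*pi*RPM/60, so omega_A/omega_B = RPM_A / RPM_B
omega_A/omega_B = 2623 / 2441
omega_A/omega_B = 2623/2441

2623/2441


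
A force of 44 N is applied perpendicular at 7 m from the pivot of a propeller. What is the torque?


Given: F = 44 N, r = 7 m, angle = 90 deg (perpendicular)
Using tau = F * r * sin(90)
sin(90) = 1
tau = 44 * 7 * 1
tau = 308 Nm

308 Nm


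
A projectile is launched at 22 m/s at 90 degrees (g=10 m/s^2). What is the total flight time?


Given: v0 = 22 m/s, theta = 90 deg, g = 10 m/s^2
sin(90) = 1
Using T = 2*v0*sin(theta) / g
T = 2*22*1 / 10
T = 44 / 10
T = 22/5 s

22/5 s


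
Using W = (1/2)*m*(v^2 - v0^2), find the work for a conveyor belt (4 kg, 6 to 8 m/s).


Given: m = 4 kg, v0 = 6 m/s, v = 8 m/s
Using W = (1/2)*m*(v^2 - v0^2)
v^2 = 8^2 = 64
v0^2 = 6^2 = 36
v^2 - v0^2 = 64 - 36 = 28
W = (1/2)*4*28 = 56 J

56 J


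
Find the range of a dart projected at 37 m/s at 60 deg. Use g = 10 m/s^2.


Given: v0 = 37 m/s, theta = 60 deg, g = 10 m/s^2
sin(2*60) = sin(120) = sqrt(3)/2
Using R = v0^2 * sin(2*theta) / g
R = 37^2 * (sqrt(3)/2) / 10
R = 1369 * sqrt(3) / 20
R = 1369/20*sqrt(3) m

1369/20*sqrt(3) m


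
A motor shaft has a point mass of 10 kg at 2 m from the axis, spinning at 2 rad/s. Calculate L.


Given: m = 10 kg, r = 2 m, omega = 2 rad/s
For a point mass: I = m*r^2
I = 10*2^2 = 10*4 = 40
L = I*omega = 40*2
L = 80 kg*m^2/s

80 kg*m^2/s


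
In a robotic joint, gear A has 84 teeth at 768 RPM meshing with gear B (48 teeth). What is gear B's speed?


Given: N1 = 84 teeth, w1 = 768 RPM, N2 = 48 teeth
Using N1*w1 = N2*w2
w2 = N1*w1 / N2
w2 = 84*768 / 48
w2 = 64512 / 48
w2 = 1344 RPM

1344 RPM


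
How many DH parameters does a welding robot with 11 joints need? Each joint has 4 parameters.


Given: 11 joints, 4 DH parameters per joint (d, theta, a, alpha)
Total DH parameters = number_of_joints * 4
Total = 11 * 4
Total = 44

44


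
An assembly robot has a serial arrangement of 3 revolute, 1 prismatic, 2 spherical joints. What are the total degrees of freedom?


Given: serial robot with 3 revolute, 1 prismatic, 2 spherical joints
DOF contribution per joint type: revolute=1, prismatic=1, spherical=3, fixed=0
DOF = 3*1 + 1*1 + 2*3
DOF = 10

10


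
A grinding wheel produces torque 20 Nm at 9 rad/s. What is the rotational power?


Given: tau = 20 Nm, omega = 9 rad/s
Using P = tau * omega
P = 20 * 9
P = 180 W

180 W


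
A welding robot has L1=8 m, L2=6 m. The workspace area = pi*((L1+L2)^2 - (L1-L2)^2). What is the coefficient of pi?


Given: L1 = 8, L2 = 6
(L1+L2)^2 = (14)^2 = 196
(L1-L2)^2 = (2)^2 = 4
Difference = 196 - 4 = 192
This equals 4*L1*L2 = 4*8*6 = 192
Workspace area = 192*pi

192


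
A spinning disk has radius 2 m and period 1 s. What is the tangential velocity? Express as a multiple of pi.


Given: radius r = 2 m, period T = 1 s
Using v = 2*pi*r / T
v = 2*pi*2 / 1
v = 4*pi / 1
v = 4*pi m/s

4*pi m/s


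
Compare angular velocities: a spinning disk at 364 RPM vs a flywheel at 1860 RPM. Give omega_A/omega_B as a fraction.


Given: RPM_A = 364, RPM_B = 1860
omega = 2*pi*RPM/60, so omega_A/omega_B = RPM_A / RPM_B
omega_A/omega_B = 364 / 1860
omega_A/omega_B = 91/465

91/465


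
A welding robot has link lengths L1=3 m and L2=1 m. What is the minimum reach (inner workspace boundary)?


Given: L1 = 3 m, L2 = 1 m
For a 2-link planar arm, min reach = |L1 - L2| (second link folded back)
Min reach = |3 - 1|
Min reach = 2 m

2 m


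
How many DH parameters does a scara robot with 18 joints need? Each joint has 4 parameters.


Given: 18 joints, 4 DH parameters per joint (d, theta, a, alpha)
Total DH parameters = number_of_joints * 4
Total = 18 * 4
Total = 72

72


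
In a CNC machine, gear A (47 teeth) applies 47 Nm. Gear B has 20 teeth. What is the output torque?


Given: N1 = 47, N2 = 20, T1 = 47 Nm
Using T2/T1 = N2/N1
T2 = T1 * N2 / N1
T2 = 47 * 20 / 47
T2 = 940 / 47
T2 = 20 Nm

20 Nm


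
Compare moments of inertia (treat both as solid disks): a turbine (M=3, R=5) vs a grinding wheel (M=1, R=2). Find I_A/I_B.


Given: M1=3 kg, R1=5 m, M2=1 kg, R2=2 m
For a disk: I = (1/2)*M*R^2, so I_A/I_B = (M1*R1^2)/(M2*R2^2)
M1*R1^2 = 3*25 = 75
M2*R2^2 = 1*4 = 4
I_A/I_B = 75/4 = 75/4

75/4


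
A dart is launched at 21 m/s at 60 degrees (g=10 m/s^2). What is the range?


Given: v0 = 21 m/s, theta = 60 deg, g = 10 m/s^2
sin(2*60) = sin(120) = sqrt(3)/2
Using R = v0^2 * sin(2*theta) / g
R = 21^2 * (sqrt(3)/2) / 10
R = 441 * sqrt(3) / 20
R = 441/20*sqrt(3) m

441/20*sqrt(3) m


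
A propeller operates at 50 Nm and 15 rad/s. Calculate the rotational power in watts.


Given: tau = 50 Nm, omega = 15 rad/s
Using P = tau * omega
P = 50 * 15
P = 750 W

750 W


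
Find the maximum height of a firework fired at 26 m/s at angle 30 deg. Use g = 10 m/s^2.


Given: v0 = 26 m/s, theta = 30 deg, g = 10 m/s^2
sin^2(30) = 1/4
Using H = v0^2 * sin^2(theta) / (2*g)
H = 26^2 * 1/4 / (2*10)
H = 676 * 1/4 / 20
H = 169 / 20
H = 169/20 m

169/20 m


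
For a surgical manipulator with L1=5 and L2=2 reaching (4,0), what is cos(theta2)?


Given: L1 = 5, L2 = 2, target (x, y) = (4, 0)
Using cos(theta2) = (x^2 + y^2 - L1^2 - L2^2) / (2*L1*L2)
x^2 + y^2 = 4^2 + 0 = 16
L1^2 + L2^2 = 25 + 4 = 29
Numerator = 16 - 29 = -13
Denominator = 2*5*2 = 20
cos(theta2) = -13/20 = -13/20

-13/20


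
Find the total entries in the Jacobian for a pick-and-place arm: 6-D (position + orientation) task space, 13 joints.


Given: task space dimension = 6, joints = 13
Jacobian is a 6 x 13 matrix
Total entries = rows * columns
Total = 6 * 13
Total = 78

78


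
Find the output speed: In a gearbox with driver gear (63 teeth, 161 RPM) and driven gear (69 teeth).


Given: N1 = 63 teeth, w1 = 161 RPM, N2 = 69 teeth
Using N1*w1 = N2*w2
w2 = N1*w1 / N2
w2 = 63*161 / 69
w2 = 10143 / 69
w2 = 147 RPM

147 RPM


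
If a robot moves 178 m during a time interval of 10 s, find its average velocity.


Given: distance d = 178 m, time t = 10 s
Using v = d / t
v = 178 / 10
v = 89/5 m/s

89/5 m/s


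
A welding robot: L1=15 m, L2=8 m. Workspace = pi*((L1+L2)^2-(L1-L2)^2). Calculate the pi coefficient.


Given: L1 = 15, L2 = 8
(L1+L2)^2 = (23)^2 = 529
(L1-L2)^2 = (7)^2 = 49
Difference = 529 - 49 = 480
This equals 4*L1*L2 = 4*15*8 = 480
Workspace area = 480*pi

480


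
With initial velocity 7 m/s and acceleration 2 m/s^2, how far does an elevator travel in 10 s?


Given: v0 = 7 m/s, a = 2 m/s^2, t = 10 s
Using s = v0*t + (1/2)*a*t^2
s = 7*10 + (1/2)*2*10^2
s = 70 + (1/2)*200
s = 70 + 100
s = 170

170 m


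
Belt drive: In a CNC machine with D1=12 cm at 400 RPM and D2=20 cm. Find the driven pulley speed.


Given: D1 = 12 cm, w1 = 400 RPM, D2 = 20 cm
Using D1*w1 = D2*w2
w2 = D1*w1 / D2
w2 = 12*400 / 20
w2 = 4800 / 20
w2 = 240 RPM

240 RPM


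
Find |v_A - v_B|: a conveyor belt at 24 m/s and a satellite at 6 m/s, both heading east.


Given: v_A = 24 m/s east, v_B = 6 m/s east
Both move in the same direction; relative speed = |v_A - v_B|
|24 - 6| = |18|
= 18 m/s

18 m/s


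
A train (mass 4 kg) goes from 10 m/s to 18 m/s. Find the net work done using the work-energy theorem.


Given: m = 4 kg, v0 = 10 m/s, v = 18 m/s
Using W = (1/2)*m*(v^2 - v0^2)
v^2 = 18^2 = 324
v0^2 = 10^2 = 100
v^2 - v0^2 = 324 - 100 = 224
W = (1/2)*4*224 = 448 J

448 J


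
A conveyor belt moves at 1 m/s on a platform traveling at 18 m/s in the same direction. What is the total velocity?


Given: object velocity = 1 m/s, platform velocity = 18 m/s (same direction)
Using classical velocity addition: v_total = v_object + v_platform
v_total = 1 + 18
v_total = 19 m/s

19 m/s


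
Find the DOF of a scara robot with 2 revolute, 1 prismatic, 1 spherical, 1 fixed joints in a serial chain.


Given: serial robot with 2 revolute, 1 prismatic, 1 spherical, 1 fixed joints
DOF contribution per joint type: revolute=1, prismatic=1, spherical=3, fixed=0
DOF = 2*1 + 1*1 + 1*3 + 1*0
DOF = 6

6


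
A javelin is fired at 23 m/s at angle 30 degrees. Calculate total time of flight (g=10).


Given: v0 = 23 m/s, theta = 30 deg, g = 10 m/s^2
sin(30) = 1/2
Using T = 2*v0*sin(theta) / g
T = 2*23*1/2 / 10
T = 23 / 10
T = 23/10 s

23/10 s


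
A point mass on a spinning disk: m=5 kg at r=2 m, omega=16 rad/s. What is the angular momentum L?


Given: m = 5 kg, r = 2 m, omega = 16 rad/s
For a point mass: I = m*r^2
I = 5*2^2 = 5*4 = 20
L = I*omega = 20*16
L = 320 kg*m^2/s

320 kg*m^2/s


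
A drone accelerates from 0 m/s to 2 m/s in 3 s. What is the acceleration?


Given: initial velocity v0 = 0 m/s, final velocity v = 2 m/s, time t = 3 s
Using a = (v - v0) / t
a = (2 - 0) / 3
a = 2 / 3
a = 2/3 m/s^2

2/3 m/s^2


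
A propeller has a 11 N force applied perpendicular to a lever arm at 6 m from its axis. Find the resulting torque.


Given: F = 11 N, r = 6 m, angle = 90 deg (perpendicular)
Using tau = F * r * sin(90)
sin(90) = 1
tau = 11 * 6 * 1
tau = 66 Nm

66 Nm


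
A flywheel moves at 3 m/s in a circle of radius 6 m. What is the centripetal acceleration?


Given: v = 3 m/s, r = 6 m
Using a_c = v^2 / r
a_c = 3^2 / 6
a_c = 9 / 6
a_c = 3/2 m/s^2

3/2 m/s^2


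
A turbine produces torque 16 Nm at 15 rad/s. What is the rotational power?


Given: tau = 16 Nm, omega = 15 rad/s
Using P = tau * omega
P = 16 * 15
P = 240 W

240 W


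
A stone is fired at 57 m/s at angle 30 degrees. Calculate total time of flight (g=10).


Given: v0 = 57 m/s, theta = 30 deg, g = 10 m/s^2
sin(30) = 1/2
Using T = 2*v0*sin(theta) / g
T = 2*57*1/2 / 10
T = 57 / 10
T = 57/10 s

57/10 s


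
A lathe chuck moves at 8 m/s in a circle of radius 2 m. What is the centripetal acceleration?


Given: v = 8 m/s, r = 2 m
Using a_c = v^2 / r
a_c = 8^2 / 2
a_c = 64 / 2
a_c = 32 m/s^2

32 m/s^2


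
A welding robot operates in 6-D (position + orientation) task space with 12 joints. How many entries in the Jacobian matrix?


Given: task space dimension = 6, joints = 12
Jacobian is a 6 x 12 matrix
Total entries = rows * columns
Total = 6 * 12
Total = 72

72


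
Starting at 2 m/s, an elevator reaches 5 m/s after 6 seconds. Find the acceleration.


Given: initial velocity v0 = 2 m/s, final velocity v = 5 m/s, time t = 6 s
Using a = (v - v0) / t
a = (5 - 2) / 6
a = 3 / 6
a = 1/2 m/s^2

1/2 m/s^2


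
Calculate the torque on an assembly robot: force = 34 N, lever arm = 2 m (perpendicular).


Given: F = 34 N, r = 2 m, angle = 90 deg (perpendicular)
Using tau = F * r * sin(90)
sin(90) = 1
tau = 34 * 2 * 1
tau = 68 Nm

68 Nm


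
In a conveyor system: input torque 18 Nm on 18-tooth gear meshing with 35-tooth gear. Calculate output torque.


Given: N1 = 18, N2 = 35, T1 = 18 Nm
Using T2/T1 = N2/N1
T2 = T1 * N2 / N1
T2 = 18 * 35 / 18
T2 = 630 / 18
T2 = 35 Nm

35 Nm


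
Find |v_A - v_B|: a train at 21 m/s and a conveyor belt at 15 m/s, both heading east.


Given: v_A = 21 m/s east, v_B = 15 m/s east
Both move in the same direction; relative speed = |v_A - v_B|
|21 - 15| = |6|
= 6 m/s

6 m/s


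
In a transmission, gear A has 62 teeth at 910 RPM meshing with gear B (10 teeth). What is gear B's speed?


Given: N1 = 62 teeth, w1 = 910 RPM, N2 = 10 teeth
Using N1*w1 = N2*w2
w2 = N1*w1 / N2
w2 = 62*910 / 10
w2 = 56420 / 10
w2 = 5642 RPM

5642 RPM


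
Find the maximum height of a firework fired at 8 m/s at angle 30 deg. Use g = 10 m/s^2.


Given: v0 = 8 m/s, theta = 30 deg, g = 10 m/s^2
sin^2(30) = 1/4
Using H = v0^2 * sin^2(theta) / (2*g)
H = 8^2 * 1/4 / (2*10)
H = 64 * 1/4 / 20
H = 16 / 20
H = 4/5 m

4/5 m


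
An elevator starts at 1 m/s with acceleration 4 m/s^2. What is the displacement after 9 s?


Given: v0 = 1 m/s, a = 4 m/s^2, t = 9 s
Using s = v0*t + (1/2)*a*t^2
s = 1*9 + (1/2)*4*9^2
s = 9 + (1/2)*324
s = 9 + 162
s = 171

171 m


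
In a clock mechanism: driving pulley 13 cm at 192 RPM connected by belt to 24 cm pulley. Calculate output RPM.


Given: D1 = 13 cm, w1 = 192 RPM, D2 = 24 cm
Using D1*w1 = D2*w2
w2 = D1*w1 / D2
w2 = 13*192 / 24
w2 = 2496 / 24
w2 = 104 RPM

104 RPM


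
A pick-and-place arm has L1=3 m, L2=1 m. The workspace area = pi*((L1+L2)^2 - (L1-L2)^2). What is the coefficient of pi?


Given: L1 = 3, L2 = 1
(L1+L2)^2 = (4)^2 = 16
(L1-L2)^2 = (2)^2 = 4
Difference = 16 - 4 = 12
This equals 4*L1*L2 = 4*3*1 = 12
Workspace area = 12*pi

12


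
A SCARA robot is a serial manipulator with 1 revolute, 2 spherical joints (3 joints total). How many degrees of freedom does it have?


Given: serial robot with 1 revolute, 2 spherical joints
DOF contribution per joint type: revolute=1, prismatic=1, spherical=3, fixed=0
DOF = 1*1 + 2*3
DOF = 7

7


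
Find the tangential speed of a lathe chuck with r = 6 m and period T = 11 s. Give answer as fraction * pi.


Given: radius r = 6 m, period T = 11 s
Using v = 2*pi*r / T
v = 2*pi*6 / 11
v = 12*pi / 11
v = 12/11*pi m/s

12/11*pi m/s


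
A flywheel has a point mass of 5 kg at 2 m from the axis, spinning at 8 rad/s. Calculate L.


Given: m = 5 kg, r = 2 m, omega = 8 rad/s
For a point mass: I = m*r^2
I = 5*2^2 = 5*4 = 20
L = I*omega = 20*8
L = 160 kg*m^2/s

160 kg*m^2/s


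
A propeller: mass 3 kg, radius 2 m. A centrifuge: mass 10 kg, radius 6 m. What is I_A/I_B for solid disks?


Given: M1=3 kg, R1=2 m, M2=10 kg, R2=6 m
For a disk: I = (1/2)*M*R^2, so I_A/I_B = (M1*R1^2)/(M2*R2^2)
M1*R1^2 = 3*4 = 12
M2*R2^2 = 10*36 = 360
I_A/I_B = 12/360 = 1/30

1/30


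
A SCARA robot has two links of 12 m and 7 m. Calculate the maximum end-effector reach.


Given: L1 = 12 m, L2 = 7 m
For a 2-link planar arm, max reach = L1 + L2 (fully extended)
Max reach = 12 + 7
Max reach = 19 m

19 m


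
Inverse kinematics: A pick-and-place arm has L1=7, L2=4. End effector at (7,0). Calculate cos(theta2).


Given: L1 = 7, L2 = 4, target (x, y) = (7, 0)
Using cos(theta2) = (x^2 + y^2 - L1^2 - L2^2) / (2*L1*L2)
x^2 + y^2 = 7^2 + 0 = 49
L1^2 + L2^2 = 49 + 16 = 65
Numerator = 49 - 65 = -16
Denominator = 2*7*4 = 56
cos(theta2) = -16/56 = -2/7

-2/7


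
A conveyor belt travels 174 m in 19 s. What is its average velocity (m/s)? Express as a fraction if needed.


Given: distance d = 174 m, time t = 19 s
Using v = d / t
v = 174 / 19
v = 174/19 m/s

174/19 m/s


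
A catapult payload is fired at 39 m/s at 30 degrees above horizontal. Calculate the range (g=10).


Given: v0 = 39 m/s, theta = 30 deg, g = 10 m/s^2
sin(2*30) = sin(60) = sqrt(3)/2
Using R = v0^2 * sin(2*theta) / g
R = 39^2 * (sqrt(3)/2) / 10
R = 1521 * sqrt(3) / 20
R = 1521/20*sqrt(3) m

1521/20*sqrt(3) m


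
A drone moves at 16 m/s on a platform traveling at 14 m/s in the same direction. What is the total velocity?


Given: object velocity = 16 m/s, platform velocity = 14 m/s (same direction)
Using classical velocity addition: v_total = v_object + v_platform
v_total = 16 + 14
v_total = 30 m/s

30 m/s


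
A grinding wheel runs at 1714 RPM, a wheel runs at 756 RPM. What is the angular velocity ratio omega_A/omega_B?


Given: RPM_A = 1714, RPM_B = 756
omega = 2*pi*RPM/60, so omega_A/omega_B = RPM_A / RPM_B
omega_A/omega_B = 1714 / 756
omega_A/omega_B = 857/378

857/378


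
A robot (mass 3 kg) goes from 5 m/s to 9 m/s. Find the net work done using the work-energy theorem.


Given: m = 3 kg, v0 = 5 m/s, v = 9 m/s
Using W = (1/2)*m*(v^2 - v0^2)
v^2 = 9^2 = 81
v0^2 = 5^2 = 25
v^2 - v0^2 = 81 - 25 = 56
W = (1/2)*3*56 = 84 J

84 J
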